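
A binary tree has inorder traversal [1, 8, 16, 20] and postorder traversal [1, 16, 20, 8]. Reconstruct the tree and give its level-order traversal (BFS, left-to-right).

Inorder:   [1, 8, 16, 20]
Postorder: [1, 16, 20, 8]
Algorithm: postorder visits root last, so walk postorder right-to-left;
each value is the root of the current inorder slice — split it at that
value, recurse on the right subtree first, then the left.
Recursive splits:
  root=8; inorder splits into left=[1], right=[16, 20]
  root=20; inorder splits into left=[16], right=[]
  root=16; inorder splits into left=[], right=[]
  root=1; inorder splits into left=[], right=[]
Reconstructed level-order: [8, 1, 20, 16]


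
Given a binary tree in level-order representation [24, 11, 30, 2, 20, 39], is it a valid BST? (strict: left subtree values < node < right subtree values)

Level-order array: [24, 11, 30, 2, 20, 39]
Validate using subtree bounds (lo, hi): at each node, require lo < value < hi,
then recurse left with hi=value and right with lo=value.
Preorder trace (stopping at first violation):
  at node 24 with bounds (-inf, +inf): OK
  at node 11 with bounds (-inf, 24): OK
  at node 2 with bounds (-inf, 11): OK
  at node 20 with bounds (11, 24): OK
  at node 30 with bounds (24, +inf): OK
  at node 39 with bounds (24, 30): VIOLATION
Node 39 violates its bound: not (24 < 39 < 30).
Result: Not a valid BST


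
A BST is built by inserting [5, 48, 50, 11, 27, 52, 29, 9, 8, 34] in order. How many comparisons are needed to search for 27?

Search path for 27: 5 -> 48 -> 11 -> 27
Found: True
Comparisons: 4


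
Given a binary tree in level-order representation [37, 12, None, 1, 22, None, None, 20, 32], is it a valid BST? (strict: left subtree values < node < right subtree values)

Level-order array: [37, 12, None, 1, 22, None, None, 20, 32]
Validate using subtree bounds (lo, hi): at each node, require lo < value < hi,
then recurse left with hi=value and right with lo=value.
Preorder trace (stopping at first violation):
  at node 37 with bounds (-inf, +inf): OK
  at node 12 with bounds (-inf, 37): OK
  at node 1 with bounds (-inf, 12): OK
  at node 22 with bounds (12, 37): OK
  at node 20 with bounds (12, 22): OK
  at node 32 with bounds (22, 37): OK
No violation found at any node.
Result: Valid BST


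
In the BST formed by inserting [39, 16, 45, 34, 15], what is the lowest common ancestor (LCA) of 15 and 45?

Tree insertion order: [39, 16, 45, 34, 15]
Tree (level-order array): [39, 16, 45, 15, 34]
In a BST, the LCA of p=15, q=45 is the first node v on the
root-to-leaf path with p <= v <= q (go left if both < v, right if both > v).
Walk from root:
  at 39: 15 <= 39 <= 45, this is the LCA
LCA = 39


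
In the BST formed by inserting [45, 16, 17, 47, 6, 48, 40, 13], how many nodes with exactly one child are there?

Tree built from: [45, 16, 17, 47, 6, 48, 40, 13]
Tree (level-order array): [45, 16, 47, 6, 17, None, 48, None, 13, None, 40]
Rule: These are nodes with exactly 1 non-null child.
Per-node child counts:
  node 45: 2 child(ren)
  node 16: 2 child(ren)
  node 6: 1 child(ren)
  node 13: 0 child(ren)
  node 17: 1 child(ren)
  node 40: 0 child(ren)
  node 47: 1 child(ren)
  node 48: 0 child(ren)
Matching nodes: [6, 17, 47]
Count of nodes with exactly one child: 3


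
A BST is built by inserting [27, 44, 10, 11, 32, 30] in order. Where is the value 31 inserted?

Starting tree (level order): [27, 10, 44, None, 11, 32, None, None, None, 30]
Insertion path: 27 -> 44 -> 32 -> 30
Result: insert 31 as right child of 30
Final tree (level order): [27, 10, 44, None, 11, 32, None, None, None, 30, None, None, 31]


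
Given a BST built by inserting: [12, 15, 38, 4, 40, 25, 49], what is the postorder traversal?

Tree insertion order: [12, 15, 38, 4, 40, 25, 49]
Tree (level-order array): [12, 4, 15, None, None, None, 38, 25, 40, None, None, None, 49]
Postorder traversal: [4, 25, 49, 40, 38, 15, 12]


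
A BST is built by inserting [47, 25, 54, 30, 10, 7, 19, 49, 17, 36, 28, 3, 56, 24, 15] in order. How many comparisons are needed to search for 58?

Search path for 58: 47 -> 54 -> 56
Found: False
Comparisons: 3


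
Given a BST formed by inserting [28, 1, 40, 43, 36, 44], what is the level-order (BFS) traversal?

Tree insertion order: [28, 1, 40, 43, 36, 44]
Tree (level-order array): [28, 1, 40, None, None, 36, 43, None, None, None, 44]
BFS from the root, enqueuing left then right child of each popped node:
  queue [28] -> pop 28, enqueue [1, 40], visited so far: [28]
  queue [1, 40] -> pop 1, enqueue [none], visited so far: [28, 1]
  queue [40] -> pop 40, enqueue [36, 43], visited so far: [28, 1, 40]
  queue [36, 43] -> pop 36, enqueue [none], visited so far: [28, 1, 40, 36]
  queue [43] -> pop 43, enqueue [44], visited so far: [28, 1, 40, 36, 43]
  queue [44] -> pop 44, enqueue [none], visited so far: [28, 1, 40, 36, 43, 44]
Result: [28, 1, 40, 36, 43, 44]


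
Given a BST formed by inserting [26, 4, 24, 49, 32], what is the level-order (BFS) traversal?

Tree insertion order: [26, 4, 24, 49, 32]
Tree (level-order array): [26, 4, 49, None, 24, 32]
BFS from the root, enqueuing left then right child of each popped node:
  queue [26] -> pop 26, enqueue [4, 49], visited so far: [26]
  queue [4, 49] -> pop 4, enqueue [24], visited so far: [26, 4]
  queue [49, 24] -> pop 49, enqueue [32], visited so far: [26, 4, 49]
  queue [24, 32] -> pop 24, enqueue [none], visited so far: [26, 4, 49, 24]
  queue [32] -> pop 32, enqueue [none], visited so far: [26, 4, 49, 24, 32]
Result: [26, 4, 49, 24, 32]


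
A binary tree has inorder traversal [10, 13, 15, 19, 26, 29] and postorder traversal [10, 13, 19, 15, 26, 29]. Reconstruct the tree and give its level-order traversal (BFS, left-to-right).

Inorder:   [10, 13, 15, 19, 26, 29]
Postorder: [10, 13, 19, 15, 26, 29]
Algorithm: postorder visits root last, so walk postorder right-to-left;
each value is the root of the current inorder slice — split it at that
value, recurse on the right subtree first, then the left.
Recursive splits:
  root=29; inorder splits into left=[10, 13, 15, 19, 26], right=[]
  root=26; inorder splits into left=[10, 13, 15, 19], right=[]
  root=15; inorder splits into left=[10, 13], right=[19]
  root=19; inorder splits into left=[], right=[]
  root=13; inorder splits into left=[10], right=[]
  root=10; inorder splits into left=[], right=[]
Reconstructed level-order: [29, 26, 15, 13, 19, 10]


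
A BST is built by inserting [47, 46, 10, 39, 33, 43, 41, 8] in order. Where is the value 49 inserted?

Starting tree (level order): [47, 46, None, 10, None, 8, 39, None, None, 33, 43, None, None, 41]
Insertion path: 47
Result: insert 49 as right child of 47
Final tree (level order): [47, 46, 49, 10, None, None, None, 8, 39, None, None, 33, 43, None, None, 41]


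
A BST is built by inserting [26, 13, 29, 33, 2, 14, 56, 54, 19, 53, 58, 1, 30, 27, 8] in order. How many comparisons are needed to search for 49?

Search path for 49: 26 -> 29 -> 33 -> 56 -> 54 -> 53
Found: False
Comparisons: 6


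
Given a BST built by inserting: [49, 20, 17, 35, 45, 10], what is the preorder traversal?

Tree insertion order: [49, 20, 17, 35, 45, 10]
Tree (level-order array): [49, 20, None, 17, 35, 10, None, None, 45]
Preorder traversal: [49, 20, 17, 10, 35, 45]


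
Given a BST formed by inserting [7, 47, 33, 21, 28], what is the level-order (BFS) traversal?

Tree insertion order: [7, 47, 33, 21, 28]
Tree (level-order array): [7, None, 47, 33, None, 21, None, None, 28]
BFS from the root, enqueuing left then right child of each popped node:
  queue [7] -> pop 7, enqueue [47], visited so far: [7]
  queue [47] -> pop 47, enqueue [33], visited so far: [7, 47]
  queue [33] -> pop 33, enqueue [21], visited so far: [7, 47, 33]
  queue [21] -> pop 21, enqueue [28], visited so far: [7, 47, 33, 21]
  queue [28] -> pop 28, enqueue [none], visited so far: [7, 47, 33, 21, 28]
Result: [7, 47, 33, 21, 28]


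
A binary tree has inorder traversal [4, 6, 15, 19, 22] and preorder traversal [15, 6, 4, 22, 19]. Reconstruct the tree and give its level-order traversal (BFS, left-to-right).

Inorder:  [4, 6, 15, 19, 22]
Preorder: [15, 6, 4, 22, 19]
Algorithm: preorder visits root first, so consume preorder in order;
for each root, split the current inorder slice at that value into
left-subtree inorder and right-subtree inorder, then recurse.
Recursive splits:
  root=15; inorder splits into left=[4, 6], right=[19, 22]
  root=6; inorder splits into left=[4], right=[]
  root=4; inorder splits into left=[], right=[]
  root=22; inorder splits into left=[19], right=[]
  root=19; inorder splits into left=[], right=[]
Reconstructed level-order: [15, 6, 22, 4, 19]


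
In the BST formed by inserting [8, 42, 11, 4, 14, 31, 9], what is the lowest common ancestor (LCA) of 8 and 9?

Tree insertion order: [8, 42, 11, 4, 14, 31, 9]
Tree (level-order array): [8, 4, 42, None, None, 11, None, 9, 14, None, None, None, 31]
In a BST, the LCA of p=8, q=9 is the first node v on the
root-to-leaf path with p <= v <= q (go left if both < v, right if both > v).
Walk from root:
  at 8: 8 <= 8 <= 9, this is the LCA
LCA = 8


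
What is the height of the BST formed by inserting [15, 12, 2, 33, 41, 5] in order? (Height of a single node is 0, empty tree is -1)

Insertion order: [15, 12, 2, 33, 41, 5]
Tree (level-order array): [15, 12, 33, 2, None, None, 41, None, 5]
Compute height bottom-up (empty subtree = -1):
  height(5) = 1 + max(-1, -1) = 0
  height(2) = 1 + max(-1, 0) = 1
  height(12) = 1 + max(1, -1) = 2
  height(41) = 1 + max(-1, -1) = 0
  height(33) = 1 + max(-1, 0) = 1
  height(15) = 1 + max(2, 1) = 3
Height = 3


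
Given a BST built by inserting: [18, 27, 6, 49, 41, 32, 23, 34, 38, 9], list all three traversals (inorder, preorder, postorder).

Tree insertion order: [18, 27, 6, 49, 41, 32, 23, 34, 38, 9]
Tree (level-order array): [18, 6, 27, None, 9, 23, 49, None, None, None, None, 41, None, 32, None, None, 34, None, 38]
Inorder (L, root, R): [6, 9, 18, 23, 27, 32, 34, 38, 41, 49]
Preorder (root, L, R): [18, 6, 9, 27, 23, 49, 41, 32, 34, 38]
Postorder (L, R, root): [9, 6, 23, 38, 34, 32, 41, 49, 27, 18]


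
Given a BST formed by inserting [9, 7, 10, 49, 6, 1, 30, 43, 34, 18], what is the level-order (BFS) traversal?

Tree insertion order: [9, 7, 10, 49, 6, 1, 30, 43, 34, 18]
Tree (level-order array): [9, 7, 10, 6, None, None, 49, 1, None, 30, None, None, None, 18, 43, None, None, 34]
BFS from the root, enqueuing left then right child of each popped node:
  queue [9] -> pop 9, enqueue [7, 10], visited so far: [9]
  queue [7, 10] -> pop 7, enqueue [6], visited so far: [9, 7]
  queue [10, 6] -> pop 10, enqueue [49], visited so far: [9, 7, 10]
  queue [6, 49] -> pop 6, enqueue [1], visited so far: [9, 7, 10, 6]
  queue [49, 1] -> pop 49, enqueue [30], visited so far: [9, 7, 10, 6, 49]
  queue [1, 30] -> pop 1, enqueue [none], visited so far: [9, 7, 10, 6, 49, 1]
  queue [30] -> pop 30, enqueue [18, 43], visited so far: [9, 7, 10, 6, 49, 1, 30]
  queue [18, 43] -> pop 18, enqueue [none], visited so far: [9, 7, 10, 6, 49, 1, 30, 18]
  queue [43] -> pop 43, enqueue [34], visited so far: [9, 7, 10, 6, 49, 1, 30, 18, 43]
  queue [34] -> pop 34, enqueue [none], visited so far: [9, 7, 10, 6, 49, 1, 30, 18, 43, 34]
Result: [9, 7, 10, 6, 49, 1, 30, 18, 43, 34]


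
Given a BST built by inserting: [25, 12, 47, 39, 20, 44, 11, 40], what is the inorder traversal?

Tree insertion order: [25, 12, 47, 39, 20, 44, 11, 40]
Tree (level-order array): [25, 12, 47, 11, 20, 39, None, None, None, None, None, None, 44, 40]
Inorder traversal: [11, 12, 20, 25, 39, 40, 44, 47]


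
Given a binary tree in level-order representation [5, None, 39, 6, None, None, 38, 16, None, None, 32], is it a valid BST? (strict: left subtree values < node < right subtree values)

Level-order array: [5, None, 39, 6, None, None, 38, 16, None, None, 32]
Validate using subtree bounds (lo, hi): at each node, require lo < value < hi,
then recurse left with hi=value and right with lo=value.
Preorder trace (stopping at first violation):
  at node 5 with bounds (-inf, +inf): OK
  at node 39 with bounds (5, +inf): OK
  at node 6 with bounds (5, 39): OK
  at node 38 with bounds (6, 39): OK
  at node 16 with bounds (6, 38): OK
  at node 32 with bounds (16, 38): OK
No violation found at any node.
Result: Valid BST


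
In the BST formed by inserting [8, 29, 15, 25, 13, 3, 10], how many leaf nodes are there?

Tree built from: [8, 29, 15, 25, 13, 3, 10]
Tree (level-order array): [8, 3, 29, None, None, 15, None, 13, 25, 10]
Rule: A leaf has 0 children.
Per-node child counts:
  node 8: 2 child(ren)
  node 3: 0 child(ren)
  node 29: 1 child(ren)
  node 15: 2 child(ren)
  node 13: 1 child(ren)
  node 10: 0 child(ren)
  node 25: 0 child(ren)
Matching nodes: [3, 10, 25]
Count of leaf nodes: 3


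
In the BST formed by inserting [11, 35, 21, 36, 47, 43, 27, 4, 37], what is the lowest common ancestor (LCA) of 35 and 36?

Tree insertion order: [11, 35, 21, 36, 47, 43, 27, 4, 37]
Tree (level-order array): [11, 4, 35, None, None, 21, 36, None, 27, None, 47, None, None, 43, None, 37]
In a BST, the LCA of p=35, q=36 is the first node v on the
root-to-leaf path with p <= v <= q (go left if both < v, right if both > v).
Walk from root:
  at 11: both 35 and 36 > 11, go right
  at 35: 35 <= 35 <= 36, this is the LCA
LCA = 35


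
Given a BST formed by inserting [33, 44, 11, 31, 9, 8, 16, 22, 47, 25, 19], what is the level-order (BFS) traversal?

Tree insertion order: [33, 44, 11, 31, 9, 8, 16, 22, 47, 25, 19]
Tree (level-order array): [33, 11, 44, 9, 31, None, 47, 8, None, 16, None, None, None, None, None, None, 22, 19, 25]
BFS from the root, enqueuing left then right child of each popped node:
  queue [33] -> pop 33, enqueue [11, 44], visited so far: [33]
  queue [11, 44] -> pop 11, enqueue [9, 31], visited so far: [33, 11]
  queue [44, 9, 31] -> pop 44, enqueue [47], visited so far: [33, 11, 44]
  queue [9, 31, 47] -> pop 9, enqueue [8], visited so far: [33, 11, 44, 9]
  queue [31, 47, 8] -> pop 31, enqueue [16], visited so far: [33, 11, 44, 9, 31]
  queue [47, 8, 16] -> pop 47, enqueue [none], visited so far: [33, 11, 44, 9, 31, 47]
  queue [8, 16] -> pop 8, enqueue [none], visited so far: [33, 11, 44, 9, 31, 47, 8]
  queue [16] -> pop 16, enqueue [22], visited so far: [33, 11, 44, 9, 31, 47, 8, 16]
  queue [22] -> pop 22, enqueue [19, 25], visited so far: [33, 11, 44, 9, 31, 47, 8, 16, 22]
  queue [19, 25] -> pop 19, enqueue [none], visited so far: [33, 11, 44, 9, 31, 47, 8, 16, 22, 19]
  queue [25] -> pop 25, enqueue [none], visited so far: [33, 11, 44, 9, 31, 47, 8, 16, 22, 19, 25]
Result: [33, 11, 44, 9, 31, 47, 8, 16, 22, 19, 25]


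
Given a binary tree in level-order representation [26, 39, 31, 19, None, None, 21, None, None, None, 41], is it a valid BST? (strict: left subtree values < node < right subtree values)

Level-order array: [26, 39, 31, 19, None, None, 21, None, None, None, 41]
Validate using subtree bounds (lo, hi): at each node, require lo < value < hi,
then recurse left with hi=value and right with lo=value.
Preorder trace (stopping at first violation):
  at node 26 with bounds (-inf, +inf): OK
  at node 39 with bounds (-inf, 26): VIOLATION
Node 39 violates its bound: not (-inf < 39 < 26).
Result: Not a valid BST


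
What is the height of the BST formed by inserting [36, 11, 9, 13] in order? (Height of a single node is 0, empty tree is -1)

Insertion order: [36, 11, 9, 13]
Tree (level-order array): [36, 11, None, 9, 13]
Compute height bottom-up (empty subtree = -1):
  height(9) = 1 + max(-1, -1) = 0
  height(13) = 1 + max(-1, -1) = 0
  height(11) = 1 + max(0, 0) = 1
  height(36) = 1 + max(1, -1) = 2
Height = 2


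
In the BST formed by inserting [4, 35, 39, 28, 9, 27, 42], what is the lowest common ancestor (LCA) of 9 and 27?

Tree insertion order: [4, 35, 39, 28, 9, 27, 42]
Tree (level-order array): [4, None, 35, 28, 39, 9, None, None, 42, None, 27]
In a BST, the LCA of p=9, q=27 is the first node v on the
root-to-leaf path with p <= v <= q (go left if both < v, right if both > v).
Walk from root:
  at 4: both 9 and 27 > 4, go right
  at 35: both 9 and 27 < 35, go left
  at 28: both 9 and 27 < 28, go left
  at 9: 9 <= 9 <= 27, this is the LCA
LCA = 9


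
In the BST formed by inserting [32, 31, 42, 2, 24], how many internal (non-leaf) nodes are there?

Tree built from: [32, 31, 42, 2, 24]
Tree (level-order array): [32, 31, 42, 2, None, None, None, None, 24]
Rule: An internal node has at least one child.
Per-node child counts:
  node 32: 2 child(ren)
  node 31: 1 child(ren)
  node 2: 1 child(ren)
  node 24: 0 child(ren)
  node 42: 0 child(ren)
Matching nodes: [32, 31, 2]
Count of internal (non-leaf) nodes: 3


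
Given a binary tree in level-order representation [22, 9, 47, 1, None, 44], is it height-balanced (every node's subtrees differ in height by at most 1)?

Tree (level-order array): [22, 9, 47, 1, None, 44]
Definition: a tree is height-balanced if, at every node, |h(left) - h(right)| <= 1 (empty subtree has height -1).
Bottom-up per-node check:
  node 1: h_left=-1, h_right=-1, diff=0 [OK], height=0
  node 9: h_left=0, h_right=-1, diff=1 [OK], height=1
  node 44: h_left=-1, h_right=-1, diff=0 [OK], height=0
  node 47: h_left=0, h_right=-1, diff=1 [OK], height=1
  node 22: h_left=1, h_right=1, diff=0 [OK], height=2
All nodes satisfy the balance condition.
Result: Balanced


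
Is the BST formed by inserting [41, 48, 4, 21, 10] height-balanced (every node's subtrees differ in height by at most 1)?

Tree (level-order array): [41, 4, 48, None, 21, None, None, 10]
Definition: a tree is height-balanced if, at every node, |h(left) - h(right)| <= 1 (empty subtree has height -1).
Bottom-up per-node check:
  node 10: h_left=-1, h_right=-1, diff=0 [OK], height=0
  node 21: h_left=0, h_right=-1, diff=1 [OK], height=1
  node 4: h_left=-1, h_right=1, diff=2 [FAIL (|-1-1|=2 > 1)], height=2
  node 48: h_left=-1, h_right=-1, diff=0 [OK], height=0
  node 41: h_left=2, h_right=0, diff=2 [FAIL (|2-0|=2 > 1)], height=3
Node 4 violates the condition: |-1 - 1| = 2 > 1.
Result: Not balanced


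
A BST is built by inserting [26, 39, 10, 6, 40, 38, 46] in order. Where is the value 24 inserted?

Starting tree (level order): [26, 10, 39, 6, None, 38, 40, None, None, None, None, None, 46]
Insertion path: 26 -> 10
Result: insert 24 as right child of 10
Final tree (level order): [26, 10, 39, 6, 24, 38, 40, None, None, None, None, None, None, None, 46]


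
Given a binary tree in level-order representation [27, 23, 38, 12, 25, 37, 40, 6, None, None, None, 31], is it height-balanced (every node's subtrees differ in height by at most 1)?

Tree (level-order array): [27, 23, 38, 12, 25, 37, 40, 6, None, None, None, 31]
Definition: a tree is height-balanced if, at every node, |h(left) - h(right)| <= 1 (empty subtree has height -1).
Bottom-up per-node check:
  node 6: h_left=-1, h_right=-1, diff=0 [OK], height=0
  node 12: h_left=0, h_right=-1, diff=1 [OK], height=1
  node 25: h_left=-1, h_right=-1, diff=0 [OK], height=0
  node 23: h_left=1, h_right=0, diff=1 [OK], height=2
  node 31: h_left=-1, h_right=-1, diff=0 [OK], height=0
  node 37: h_left=0, h_right=-1, diff=1 [OK], height=1
  node 40: h_left=-1, h_right=-1, diff=0 [OK], height=0
  node 38: h_left=1, h_right=0, diff=1 [OK], height=2
  node 27: h_left=2, h_right=2, diff=0 [OK], height=3
All nodes satisfy the balance condition.
Result: Balanced


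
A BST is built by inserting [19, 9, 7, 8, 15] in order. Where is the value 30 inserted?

Starting tree (level order): [19, 9, None, 7, 15, None, 8]
Insertion path: 19
Result: insert 30 as right child of 19
Final tree (level order): [19, 9, 30, 7, 15, None, None, None, 8]


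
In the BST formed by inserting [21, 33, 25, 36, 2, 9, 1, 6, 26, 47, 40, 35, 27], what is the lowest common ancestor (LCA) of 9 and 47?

Tree insertion order: [21, 33, 25, 36, 2, 9, 1, 6, 26, 47, 40, 35, 27]
Tree (level-order array): [21, 2, 33, 1, 9, 25, 36, None, None, 6, None, None, 26, 35, 47, None, None, None, 27, None, None, 40]
In a BST, the LCA of p=9, q=47 is the first node v on the
root-to-leaf path with p <= v <= q (go left if both < v, right if both > v).
Walk from root:
  at 21: 9 <= 21 <= 47, this is the LCA
LCA = 21


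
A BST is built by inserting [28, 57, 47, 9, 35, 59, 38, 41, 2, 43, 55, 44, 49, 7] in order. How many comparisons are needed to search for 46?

Search path for 46: 28 -> 57 -> 47 -> 35 -> 38 -> 41 -> 43 -> 44
Found: False
Comparisons: 8


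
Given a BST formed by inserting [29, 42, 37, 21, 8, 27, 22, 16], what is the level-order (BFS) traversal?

Tree insertion order: [29, 42, 37, 21, 8, 27, 22, 16]
Tree (level-order array): [29, 21, 42, 8, 27, 37, None, None, 16, 22]
BFS from the root, enqueuing left then right child of each popped node:
  queue [29] -> pop 29, enqueue [21, 42], visited so far: [29]
  queue [21, 42] -> pop 21, enqueue [8, 27], visited so far: [29, 21]
  queue [42, 8, 27] -> pop 42, enqueue [37], visited so far: [29, 21, 42]
  queue [8, 27, 37] -> pop 8, enqueue [16], visited so far: [29, 21, 42, 8]
  queue [27, 37, 16] -> pop 27, enqueue [22], visited so far: [29, 21, 42, 8, 27]
  queue [37, 16, 22] -> pop 37, enqueue [none], visited so far: [29, 21, 42, 8, 27, 37]
  queue [16, 22] -> pop 16, enqueue [none], visited so far: [29, 21, 42, 8, 27, 37, 16]
  queue [22] -> pop 22, enqueue [none], visited so far: [29, 21, 42, 8, 27, 37, 16, 22]
Result: [29, 21, 42, 8, 27, 37, 16, 22]


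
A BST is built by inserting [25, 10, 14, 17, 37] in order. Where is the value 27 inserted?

Starting tree (level order): [25, 10, 37, None, 14, None, None, None, 17]
Insertion path: 25 -> 37
Result: insert 27 as left child of 37
Final tree (level order): [25, 10, 37, None, 14, 27, None, None, 17]


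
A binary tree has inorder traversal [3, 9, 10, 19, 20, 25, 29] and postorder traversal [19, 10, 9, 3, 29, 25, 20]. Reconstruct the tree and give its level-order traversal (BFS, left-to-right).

Inorder:   [3, 9, 10, 19, 20, 25, 29]
Postorder: [19, 10, 9, 3, 29, 25, 20]
Algorithm: postorder visits root last, so walk postorder right-to-left;
each value is the root of the current inorder slice — split it at that
value, recurse on the right subtree first, then the left.
Recursive splits:
  root=20; inorder splits into left=[3, 9, 10, 19], right=[25, 29]
  root=25; inorder splits into left=[], right=[29]
  root=29; inorder splits into left=[], right=[]
  root=3; inorder splits into left=[], right=[9, 10, 19]
  root=9; inorder splits into left=[], right=[10, 19]
  root=10; inorder splits into left=[], right=[19]
  root=19; inorder splits into left=[], right=[]
Reconstructed level-order: [20, 3, 25, 9, 29, 10, 19]


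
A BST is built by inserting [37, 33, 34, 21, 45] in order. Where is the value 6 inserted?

Starting tree (level order): [37, 33, 45, 21, 34]
Insertion path: 37 -> 33 -> 21
Result: insert 6 as left child of 21
Final tree (level order): [37, 33, 45, 21, 34, None, None, 6]


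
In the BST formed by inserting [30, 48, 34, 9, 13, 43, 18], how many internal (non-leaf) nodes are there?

Tree built from: [30, 48, 34, 9, 13, 43, 18]
Tree (level-order array): [30, 9, 48, None, 13, 34, None, None, 18, None, 43]
Rule: An internal node has at least one child.
Per-node child counts:
  node 30: 2 child(ren)
  node 9: 1 child(ren)
  node 13: 1 child(ren)
  node 18: 0 child(ren)
  node 48: 1 child(ren)
  node 34: 1 child(ren)
  node 43: 0 child(ren)
Matching nodes: [30, 9, 13, 48, 34]
Count of internal (non-leaf) nodes: 5


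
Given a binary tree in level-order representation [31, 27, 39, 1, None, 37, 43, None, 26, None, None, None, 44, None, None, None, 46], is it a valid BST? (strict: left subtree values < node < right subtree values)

Level-order array: [31, 27, 39, 1, None, 37, 43, None, 26, None, None, None, 44, None, None, None, 46]
Validate using subtree bounds (lo, hi): at each node, require lo < value < hi,
then recurse left with hi=value and right with lo=value.
Preorder trace (stopping at first violation):
  at node 31 with bounds (-inf, +inf): OK
  at node 27 with bounds (-inf, 31): OK
  at node 1 with bounds (-inf, 27): OK
  at node 26 with bounds (1, 27): OK
  at node 39 with bounds (31, +inf): OK
  at node 37 with bounds (31, 39): OK
  at node 43 with bounds (39, +inf): OK
  at node 44 with bounds (43, +inf): OK
  at node 46 with bounds (44, +inf): OK
No violation found at any node.
Result: Valid BST


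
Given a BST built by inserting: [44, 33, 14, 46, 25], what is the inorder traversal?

Tree insertion order: [44, 33, 14, 46, 25]
Tree (level-order array): [44, 33, 46, 14, None, None, None, None, 25]
Inorder traversal: [14, 25, 33, 44, 46]


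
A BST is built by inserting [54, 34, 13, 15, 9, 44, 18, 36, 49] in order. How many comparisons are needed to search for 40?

Search path for 40: 54 -> 34 -> 44 -> 36
Found: False
Comparisons: 4


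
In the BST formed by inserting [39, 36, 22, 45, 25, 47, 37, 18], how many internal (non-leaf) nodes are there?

Tree built from: [39, 36, 22, 45, 25, 47, 37, 18]
Tree (level-order array): [39, 36, 45, 22, 37, None, 47, 18, 25]
Rule: An internal node has at least one child.
Per-node child counts:
  node 39: 2 child(ren)
  node 36: 2 child(ren)
  node 22: 2 child(ren)
  node 18: 0 child(ren)
  node 25: 0 child(ren)
  node 37: 0 child(ren)
  node 45: 1 child(ren)
  node 47: 0 child(ren)
Matching nodes: [39, 36, 22, 45]
Count of internal (non-leaf) nodes: 4


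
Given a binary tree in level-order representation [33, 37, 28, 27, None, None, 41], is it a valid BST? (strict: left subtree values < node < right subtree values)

Level-order array: [33, 37, 28, 27, None, None, 41]
Validate using subtree bounds (lo, hi): at each node, require lo < value < hi,
then recurse left with hi=value and right with lo=value.
Preorder trace (stopping at first violation):
  at node 33 with bounds (-inf, +inf): OK
  at node 37 with bounds (-inf, 33): VIOLATION
Node 37 violates its bound: not (-inf < 37 < 33).
Result: Not a valid BST


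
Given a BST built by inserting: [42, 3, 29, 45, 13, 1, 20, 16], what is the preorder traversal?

Tree insertion order: [42, 3, 29, 45, 13, 1, 20, 16]
Tree (level-order array): [42, 3, 45, 1, 29, None, None, None, None, 13, None, None, 20, 16]
Preorder traversal: [42, 3, 1, 29, 13, 20, 16, 45]


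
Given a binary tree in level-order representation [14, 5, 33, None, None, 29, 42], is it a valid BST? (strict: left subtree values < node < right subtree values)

Level-order array: [14, 5, 33, None, None, 29, 42]
Validate using subtree bounds (lo, hi): at each node, require lo < value < hi,
then recurse left with hi=value and right with lo=value.
Preorder trace (stopping at first violation):
  at node 14 with bounds (-inf, +inf): OK
  at node 5 with bounds (-inf, 14): OK
  at node 33 with bounds (14, +inf): OK
  at node 29 with bounds (14, 33): OK
  at node 42 with bounds (33, +inf): OK
No violation found at any node.
Result: Valid BST


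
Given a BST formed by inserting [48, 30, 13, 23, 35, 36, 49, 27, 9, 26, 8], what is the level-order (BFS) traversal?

Tree insertion order: [48, 30, 13, 23, 35, 36, 49, 27, 9, 26, 8]
Tree (level-order array): [48, 30, 49, 13, 35, None, None, 9, 23, None, 36, 8, None, None, 27, None, None, None, None, 26]
BFS from the root, enqueuing left then right child of each popped node:
  queue [48] -> pop 48, enqueue [30, 49], visited so far: [48]
  queue [30, 49] -> pop 30, enqueue [13, 35], visited so far: [48, 30]
  queue [49, 13, 35] -> pop 49, enqueue [none], visited so far: [48, 30, 49]
  queue [13, 35] -> pop 13, enqueue [9, 23], visited so far: [48, 30, 49, 13]
  queue [35, 9, 23] -> pop 35, enqueue [36], visited so far: [48, 30, 49, 13, 35]
  queue [9, 23, 36] -> pop 9, enqueue [8], visited so far: [48, 30, 49, 13, 35, 9]
  queue [23, 36, 8] -> pop 23, enqueue [27], visited so far: [48, 30, 49, 13, 35, 9, 23]
  queue [36, 8, 27] -> pop 36, enqueue [none], visited so far: [48, 30, 49, 13, 35, 9, 23, 36]
  queue [8, 27] -> pop 8, enqueue [none], visited so far: [48, 30, 49, 13, 35, 9, 23, 36, 8]
  queue [27] -> pop 27, enqueue [26], visited so far: [48, 30, 49, 13, 35, 9, 23, 36, 8, 27]
  queue [26] -> pop 26, enqueue [none], visited so far: [48, 30, 49, 13, 35, 9, 23, 36, 8, 27, 26]
Result: [48, 30, 49, 13, 35, 9, 23, 36, 8, 27, 26]


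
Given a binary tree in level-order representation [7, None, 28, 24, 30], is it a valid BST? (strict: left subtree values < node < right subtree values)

Level-order array: [7, None, 28, 24, 30]
Validate using subtree bounds (lo, hi): at each node, require lo < value < hi,
then recurse left with hi=value and right with lo=value.
Preorder trace (stopping at first violation):
  at node 7 with bounds (-inf, +inf): OK
  at node 28 with bounds (7, +inf): OK
  at node 24 with bounds (7, 28): OK
  at node 30 with bounds (28, +inf): OK
No violation found at any node.
Result: Valid BST


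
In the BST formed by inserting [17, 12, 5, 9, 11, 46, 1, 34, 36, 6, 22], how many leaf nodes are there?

Tree built from: [17, 12, 5, 9, 11, 46, 1, 34, 36, 6, 22]
Tree (level-order array): [17, 12, 46, 5, None, 34, None, 1, 9, 22, 36, None, None, 6, 11]
Rule: A leaf has 0 children.
Per-node child counts:
  node 17: 2 child(ren)
  node 12: 1 child(ren)
  node 5: 2 child(ren)
  node 1: 0 child(ren)
  node 9: 2 child(ren)
  node 6: 0 child(ren)
  node 11: 0 child(ren)
  node 46: 1 child(ren)
  node 34: 2 child(ren)
  node 22: 0 child(ren)
  node 36: 0 child(ren)
Matching nodes: [1, 6, 11, 22, 36]
Count of leaf nodes: 5


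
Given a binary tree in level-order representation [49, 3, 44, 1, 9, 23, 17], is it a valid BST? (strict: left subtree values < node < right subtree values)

Level-order array: [49, 3, 44, 1, 9, 23, 17]
Validate using subtree bounds (lo, hi): at each node, require lo < value < hi,
then recurse left with hi=value and right with lo=value.
Preorder trace (stopping at first violation):
  at node 49 with bounds (-inf, +inf): OK
  at node 3 with bounds (-inf, 49): OK
  at node 1 with bounds (-inf, 3): OK
  at node 9 with bounds (3, 49): OK
  at node 44 with bounds (49, +inf): VIOLATION
Node 44 violates its bound: not (49 < 44 < +inf).
Result: Not a valid BST


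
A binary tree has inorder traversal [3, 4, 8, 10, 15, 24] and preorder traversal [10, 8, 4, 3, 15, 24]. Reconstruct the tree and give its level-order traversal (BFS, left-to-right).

Inorder:  [3, 4, 8, 10, 15, 24]
Preorder: [10, 8, 4, 3, 15, 24]
Algorithm: preorder visits root first, so consume preorder in order;
for each root, split the current inorder slice at that value into
left-subtree inorder and right-subtree inorder, then recurse.
Recursive splits:
  root=10; inorder splits into left=[3, 4, 8], right=[15, 24]
  root=8; inorder splits into left=[3, 4], right=[]
  root=4; inorder splits into left=[3], right=[]
  root=3; inorder splits into left=[], right=[]
  root=15; inorder splits into left=[], right=[24]
  root=24; inorder splits into left=[], right=[]
Reconstructed level-order: [10, 8, 15, 4, 24, 3]


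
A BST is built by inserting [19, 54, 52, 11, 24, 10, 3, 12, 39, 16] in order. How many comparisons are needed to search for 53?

Search path for 53: 19 -> 54 -> 52
Found: False
Comparisons: 3


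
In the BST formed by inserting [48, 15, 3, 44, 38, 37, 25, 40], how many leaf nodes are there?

Tree built from: [48, 15, 3, 44, 38, 37, 25, 40]
Tree (level-order array): [48, 15, None, 3, 44, None, None, 38, None, 37, 40, 25]
Rule: A leaf has 0 children.
Per-node child counts:
  node 48: 1 child(ren)
  node 15: 2 child(ren)
  node 3: 0 child(ren)
  node 44: 1 child(ren)
  node 38: 2 child(ren)
  node 37: 1 child(ren)
  node 25: 0 child(ren)
  node 40: 0 child(ren)
Matching nodes: [3, 25, 40]
Count of leaf nodes: 3


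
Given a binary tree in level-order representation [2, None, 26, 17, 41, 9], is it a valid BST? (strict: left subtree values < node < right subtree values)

Level-order array: [2, None, 26, 17, 41, 9]
Validate using subtree bounds (lo, hi): at each node, require lo < value < hi,
then recurse left with hi=value and right with lo=value.
Preorder trace (stopping at first violation):
  at node 2 with bounds (-inf, +inf): OK
  at node 26 with bounds (2, +inf): OK
  at node 17 with bounds (2, 26): OK
  at node 9 with bounds (2, 17): OK
  at node 41 with bounds (26, +inf): OK
No violation found at any node.
Result: Valid BST


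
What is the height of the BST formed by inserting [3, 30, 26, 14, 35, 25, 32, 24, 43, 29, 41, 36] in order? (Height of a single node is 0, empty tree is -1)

Insertion order: [3, 30, 26, 14, 35, 25, 32, 24, 43, 29, 41, 36]
Tree (level-order array): [3, None, 30, 26, 35, 14, 29, 32, 43, None, 25, None, None, None, None, 41, None, 24, None, 36]
Compute height bottom-up (empty subtree = -1):
  height(24) = 1 + max(-1, -1) = 0
  height(25) = 1 + max(0, -1) = 1
  height(14) = 1 + max(-1, 1) = 2
  height(29) = 1 + max(-1, -1) = 0
  height(26) = 1 + max(2, 0) = 3
  height(32) = 1 + max(-1, -1) = 0
  height(36) = 1 + max(-1, -1) = 0
  height(41) = 1 + max(0, -1) = 1
  height(43) = 1 + max(1, -1) = 2
  height(35) = 1 + max(0, 2) = 3
  height(30) = 1 + max(3, 3) = 4
  height(3) = 1 + max(-1, 4) = 5
Height = 5


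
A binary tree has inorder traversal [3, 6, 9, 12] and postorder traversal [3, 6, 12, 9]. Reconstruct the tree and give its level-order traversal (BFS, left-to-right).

Inorder:   [3, 6, 9, 12]
Postorder: [3, 6, 12, 9]
Algorithm: postorder visits root last, so walk postorder right-to-left;
each value is the root of the current inorder slice — split it at that
value, recurse on the right subtree first, then the left.
Recursive splits:
  root=9; inorder splits into left=[3, 6], right=[12]
  root=12; inorder splits into left=[], right=[]
  root=6; inorder splits into left=[3], right=[]
  root=3; inorder splits into left=[], right=[]
Reconstructed level-order: [9, 6, 12, 3]


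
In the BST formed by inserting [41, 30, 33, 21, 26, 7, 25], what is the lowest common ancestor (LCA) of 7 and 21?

Tree insertion order: [41, 30, 33, 21, 26, 7, 25]
Tree (level-order array): [41, 30, None, 21, 33, 7, 26, None, None, None, None, 25]
In a BST, the LCA of p=7, q=21 is the first node v on the
root-to-leaf path with p <= v <= q (go left if both < v, right if both > v).
Walk from root:
  at 41: both 7 and 21 < 41, go left
  at 30: both 7 and 21 < 30, go left
  at 21: 7 <= 21 <= 21, this is the LCA
LCA = 21


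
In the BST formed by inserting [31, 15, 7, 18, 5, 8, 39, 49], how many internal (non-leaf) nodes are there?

Tree built from: [31, 15, 7, 18, 5, 8, 39, 49]
Tree (level-order array): [31, 15, 39, 7, 18, None, 49, 5, 8]
Rule: An internal node has at least one child.
Per-node child counts:
  node 31: 2 child(ren)
  node 15: 2 child(ren)
  node 7: 2 child(ren)
  node 5: 0 child(ren)
  node 8: 0 child(ren)
  node 18: 0 child(ren)
  node 39: 1 child(ren)
  node 49: 0 child(ren)
Matching nodes: [31, 15, 7, 39]
Count of internal (non-leaf) nodes: 4


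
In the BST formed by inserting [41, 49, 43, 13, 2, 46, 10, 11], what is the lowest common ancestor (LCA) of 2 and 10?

Tree insertion order: [41, 49, 43, 13, 2, 46, 10, 11]
Tree (level-order array): [41, 13, 49, 2, None, 43, None, None, 10, None, 46, None, 11]
In a BST, the LCA of p=2, q=10 is the first node v on the
root-to-leaf path with p <= v <= q (go left if both < v, right if both > v).
Walk from root:
  at 41: both 2 and 10 < 41, go left
  at 13: both 2 and 10 < 13, go left
  at 2: 2 <= 2 <= 10, this is the LCA
LCA = 2


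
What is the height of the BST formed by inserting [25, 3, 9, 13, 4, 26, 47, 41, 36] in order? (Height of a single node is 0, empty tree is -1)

Insertion order: [25, 3, 9, 13, 4, 26, 47, 41, 36]
Tree (level-order array): [25, 3, 26, None, 9, None, 47, 4, 13, 41, None, None, None, None, None, 36]
Compute height bottom-up (empty subtree = -1):
  height(4) = 1 + max(-1, -1) = 0
  height(13) = 1 + max(-1, -1) = 0
  height(9) = 1 + max(0, 0) = 1
  height(3) = 1 + max(-1, 1) = 2
  height(36) = 1 + max(-1, -1) = 0
  height(41) = 1 + max(0, -1) = 1
  height(47) = 1 + max(1, -1) = 2
  height(26) = 1 + max(-1, 2) = 3
  height(25) = 1 + max(2, 3) = 4
Height = 4


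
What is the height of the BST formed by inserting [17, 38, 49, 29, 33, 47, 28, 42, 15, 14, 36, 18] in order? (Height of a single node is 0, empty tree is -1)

Insertion order: [17, 38, 49, 29, 33, 47, 28, 42, 15, 14, 36, 18]
Tree (level-order array): [17, 15, 38, 14, None, 29, 49, None, None, 28, 33, 47, None, 18, None, None, 36, 42]
Compute height bottom-up (empty subtree = -1):
  height(14) = 1 + max(-1, -1) = 0
  height(15) = 1 + max(0, -1) = 1
  height(18) = 1 + max(-1, -1) = 0
  height(28) = 1 + max(0, -1) = 1
  height(36) = 1 + max(-1, -1) = 0
  height(33) = 1 + max(-1, 0) = 1
  height(29) = 1 + max(1, 1) = 2
  height(42) = 1 + max(-1, -1) = 0
  height(47) = 1 + max(0, -1) = 1
  height(49) = 1 + max(1, -1) = 2
  height(38) = 1 + max(2, 2) = 3
  height(17) = 1 + max(1, 3) = 4
Height = 4


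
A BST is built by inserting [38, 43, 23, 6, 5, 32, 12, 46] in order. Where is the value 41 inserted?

Starting tree (level order): [38, 23, 43, 6, 32, None, 46, 5, 12]
Insertion path: 38 -> 43
Result: insert 41 as left child of 43
Final tree (level order): [38, 23, 43, 6, 32, 41, 46, 5, 12]


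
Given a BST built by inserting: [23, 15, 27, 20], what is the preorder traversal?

Tree insertion order: [23, 15, 27, 20]
Tree (level-order array): [23, 15, 27, None, 20]
Preorder traversal: [23, 15, 20, 27]


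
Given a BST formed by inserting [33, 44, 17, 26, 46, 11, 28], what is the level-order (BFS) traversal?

Tree insertion order: [33, 44, 17, 26, 46, 11, 28]
Tree (level-order array): [33, 17, 44, 11, 26, None, 46, None, None, None, 28]
BFS from the root, enqueuing left then right child of each popped node:
  queue [33] -> pop 33, enqueue [17, 44], visited so far: [33]
  queue [17, 44] -> pop 17, enqueue [11, 26], visited so far: [33, 17]
  queue [44, 11, 26] -> pop 44, enqueue [46], visited so far: [33, 17, 44]
  queue [11, 26, 46] -> pop 11, enqueue [none], visited so far: [33, 17, 44, 11]
  queue [26, 46] -> pop 26, enqueue [28], visited so far: [33, 17, 44, 11, 26]
  queue [46, 28] -> pop 46, enqueue [none], visited so far: [33, 17, 44, 11, 26, 46]
  queue [28] -> pop 28, enqueue [none], visited so far: [33, 17, 44, 11, 26, 46, 28]
Result: [33, 17, 44, 11, 26, 46, 28]


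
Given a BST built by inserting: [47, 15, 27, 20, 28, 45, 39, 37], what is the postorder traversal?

Tree insertion order: [47, 15, 27, 20, 28, 45, 39, 37]
Tree (level-order array): [47, 15, None, None, 27, 20, 28, None, None, None, 45, 39, None, 37]
Postorder traversal: [20, 37, 39, 45, 28, 27, 15, 47]


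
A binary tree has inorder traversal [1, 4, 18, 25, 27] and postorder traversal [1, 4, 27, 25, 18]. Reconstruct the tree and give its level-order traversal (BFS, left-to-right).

Inorder:   [1, 4, 18, 25, 27]
Postorder: [1, 4, 27, 25, 18]
Algorithm: postorder visits root last, so walk postorder right-to-left;
each value is the root of the current inorder slice — split it at that
value, recurse on the right subtree first, then the left.
Recursive splits:
  root=18; inorder splits into left=[1, 4], right=[25, 27]
  root=25; inorder splits into left=[], right=[27]
  root=27; inorder splits into left=[], right=[]
  root=4; inorder splits into left=[1], right=[]
  root=1; inorder splits into left=[], right=[]
Reconstructed level-order: [18, 4, 25, 1, 27]


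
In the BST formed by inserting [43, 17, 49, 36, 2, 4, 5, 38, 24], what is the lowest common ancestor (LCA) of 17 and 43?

Tree insertion order: [43, 17, 49, 36, 2, 4, 5, 38, 24]
Tree (level-order array): [43, 17, 49, 2, 36, None, None, None, 4, 24, 38, None, 5]
In a BST, the LCA of p=17, q=43 is the first node v on the
root-to-leaf path with p <= v <= q (go left if both < v, right if both > v).
Walk from root:
  at 43: 17 <= 43 <= 43, this is the LCA
LCA = 43


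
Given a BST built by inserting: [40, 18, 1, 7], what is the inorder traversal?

Tree insertion order: [40, 18, 1, 7]
Tree (level-order array): [40, 18, None, 1, None, None, 7]
Inorder traversal: [1, 7, 18, 40]
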